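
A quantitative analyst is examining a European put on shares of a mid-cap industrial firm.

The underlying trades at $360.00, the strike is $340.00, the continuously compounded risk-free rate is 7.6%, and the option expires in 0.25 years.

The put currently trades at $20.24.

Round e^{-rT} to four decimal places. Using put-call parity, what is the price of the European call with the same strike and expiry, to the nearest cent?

e^(−rT) = e^(−0.076·0.25) = 0.9812
Put-call parity: C − P = S − K·e^(−rT) = 360 − 340·0.9812 = 360 − 333.6080 = 26.3920
C = P + (C − P) = 20.24 + (26.3920) = 46.6320

$46.63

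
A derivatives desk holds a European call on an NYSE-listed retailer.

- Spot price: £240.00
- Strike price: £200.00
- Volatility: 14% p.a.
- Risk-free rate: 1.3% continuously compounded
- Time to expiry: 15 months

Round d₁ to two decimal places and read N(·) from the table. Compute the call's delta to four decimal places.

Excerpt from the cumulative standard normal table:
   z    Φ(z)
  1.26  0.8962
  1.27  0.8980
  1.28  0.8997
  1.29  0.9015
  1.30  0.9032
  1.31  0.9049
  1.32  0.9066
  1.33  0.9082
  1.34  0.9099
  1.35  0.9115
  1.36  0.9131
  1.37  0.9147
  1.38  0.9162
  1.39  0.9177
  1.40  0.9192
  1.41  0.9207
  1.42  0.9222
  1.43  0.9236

σ√T = 0.14 × 1.1180 = 0.1565
d₁ = [ln(240/200) + (0.013 + 0.14²/2)·1.25] / 0.1565 = [0.1823 + 0.0285] / 0.1565 = 1.3469 → 1.35
N(d₁) = N(1.35) = 0.9115
Δ_call = N(d₁) = 0.9115

0.9115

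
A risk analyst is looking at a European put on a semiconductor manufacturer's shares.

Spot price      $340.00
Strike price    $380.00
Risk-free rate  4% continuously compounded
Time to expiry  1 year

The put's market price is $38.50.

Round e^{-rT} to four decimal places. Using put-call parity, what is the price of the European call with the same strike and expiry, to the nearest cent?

exp(−rT) = exp(−0.04·1) = 0.9608
Put-call parity: C − P = S − K·e^(−rT) = 340 − 380·0.9608 = 340 − 365.1040 = -25.1040
C = P + (C − P) = 38.50 + (-25.1040) = 13.3960

$13.40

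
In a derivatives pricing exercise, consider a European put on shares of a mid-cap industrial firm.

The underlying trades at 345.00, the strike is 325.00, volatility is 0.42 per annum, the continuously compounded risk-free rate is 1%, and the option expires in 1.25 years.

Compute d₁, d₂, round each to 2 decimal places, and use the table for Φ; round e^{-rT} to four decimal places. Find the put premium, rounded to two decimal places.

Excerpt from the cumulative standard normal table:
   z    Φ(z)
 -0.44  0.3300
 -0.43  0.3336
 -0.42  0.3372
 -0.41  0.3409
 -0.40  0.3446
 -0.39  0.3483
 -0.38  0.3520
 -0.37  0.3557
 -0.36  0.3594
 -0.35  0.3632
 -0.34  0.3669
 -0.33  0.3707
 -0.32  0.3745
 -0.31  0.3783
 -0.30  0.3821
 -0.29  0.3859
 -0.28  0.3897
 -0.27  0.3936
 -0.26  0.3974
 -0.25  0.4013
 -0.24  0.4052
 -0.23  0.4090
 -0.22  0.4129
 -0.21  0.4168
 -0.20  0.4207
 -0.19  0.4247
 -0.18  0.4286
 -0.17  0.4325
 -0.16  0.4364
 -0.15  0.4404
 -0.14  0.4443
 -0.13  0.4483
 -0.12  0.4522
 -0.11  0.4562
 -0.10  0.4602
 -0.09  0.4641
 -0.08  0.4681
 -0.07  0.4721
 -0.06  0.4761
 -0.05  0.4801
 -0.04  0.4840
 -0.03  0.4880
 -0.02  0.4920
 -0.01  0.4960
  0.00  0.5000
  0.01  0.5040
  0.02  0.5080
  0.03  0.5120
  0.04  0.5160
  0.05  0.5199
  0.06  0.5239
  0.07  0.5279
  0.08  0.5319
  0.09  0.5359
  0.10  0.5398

50.56

σ√T = 0.42 × 1.1180 = 0.4696
d₁ = [ln(345/325) + (0.01 + ½·0.42²)·1.25] / (σ√T) = (0.0597 + 0.1227) / 0.4696 = 0.3886 ⇒ 0.39
d₂ = 0.3886 − 0.4696 = -0.0810 ⇒ -0.08
exp(−rT) = exp(−0.01·1.25) = 0.9876
N(−d₂) = N(0.08) = 0.5319;  N(−d₁) = N(-0.39) = 0.3483
P = 325·0.9876·0.5319 − 345·0.3483 = 170.7239 − 120.1635 = 50.5604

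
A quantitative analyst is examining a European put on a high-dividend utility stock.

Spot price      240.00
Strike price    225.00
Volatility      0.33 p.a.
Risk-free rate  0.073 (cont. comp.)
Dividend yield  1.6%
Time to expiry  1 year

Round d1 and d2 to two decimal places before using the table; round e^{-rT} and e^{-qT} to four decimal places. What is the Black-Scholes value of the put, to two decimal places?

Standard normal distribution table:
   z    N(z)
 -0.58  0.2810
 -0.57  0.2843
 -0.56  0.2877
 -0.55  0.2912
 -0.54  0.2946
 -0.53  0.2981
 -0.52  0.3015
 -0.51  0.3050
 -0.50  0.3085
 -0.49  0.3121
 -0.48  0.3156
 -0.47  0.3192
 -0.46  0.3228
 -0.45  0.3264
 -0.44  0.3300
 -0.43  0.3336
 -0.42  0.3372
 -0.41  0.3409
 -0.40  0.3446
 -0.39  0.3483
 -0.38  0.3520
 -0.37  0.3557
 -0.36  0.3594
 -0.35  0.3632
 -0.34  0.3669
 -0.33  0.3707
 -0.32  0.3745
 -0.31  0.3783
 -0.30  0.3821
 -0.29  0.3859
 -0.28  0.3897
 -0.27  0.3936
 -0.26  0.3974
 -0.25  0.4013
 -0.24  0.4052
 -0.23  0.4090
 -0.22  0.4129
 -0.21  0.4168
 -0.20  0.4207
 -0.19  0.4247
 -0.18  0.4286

σ√T = 0.33 × 1.0000 = 0.3300
d₁ = [ln(240/225) + (0.073 − 0.016 + ½·0.33²)·1] / (σ√T) = (0.0645 + 0.1114) / 0.3300 = 0.5333 ⇒ 0.53
d₂ = 0.5333 − 0.3300 = 0.2033 ⇒ 0.20
e^(−qT) = e^(−0.016·1) = 0.9841;  e^(−rT) = e^(−0.073·1) = 0.9296
N(−d₂) = N(-0.20) = 0.4207;  N(−d₁) = N(-0.53) = 0.2981
P = 225·0.9296·0.4207 − 240·0.9841·0.2981 = 87.9936 − 70.4065 = 17.5872

17.59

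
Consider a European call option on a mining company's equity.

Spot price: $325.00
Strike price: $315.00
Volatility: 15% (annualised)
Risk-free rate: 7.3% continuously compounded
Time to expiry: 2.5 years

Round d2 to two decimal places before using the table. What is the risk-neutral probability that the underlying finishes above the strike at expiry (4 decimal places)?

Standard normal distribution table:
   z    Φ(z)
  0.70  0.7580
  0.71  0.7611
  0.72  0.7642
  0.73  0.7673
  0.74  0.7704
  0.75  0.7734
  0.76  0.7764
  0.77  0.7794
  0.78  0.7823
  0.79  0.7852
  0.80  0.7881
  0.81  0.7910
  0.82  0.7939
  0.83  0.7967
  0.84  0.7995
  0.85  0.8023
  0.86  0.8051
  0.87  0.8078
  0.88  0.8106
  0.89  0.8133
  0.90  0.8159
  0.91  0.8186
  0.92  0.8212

0.7823

σ√T = 0.15 × 1.5811 = 0.2372
d₁ = [ln(325/315) + (0.073 + 0.15²/2)·2.5] / 0.2372 = [0.0313 + 0.2106] / 0.2372 = 1.0198 ≈ 1.02
d₂ = d₁ − σ√T = 1.0198 − 0.2372 = 0.7827 ≈ 0.78
Pr(exercise) under Q = N(d₂) = 0.7823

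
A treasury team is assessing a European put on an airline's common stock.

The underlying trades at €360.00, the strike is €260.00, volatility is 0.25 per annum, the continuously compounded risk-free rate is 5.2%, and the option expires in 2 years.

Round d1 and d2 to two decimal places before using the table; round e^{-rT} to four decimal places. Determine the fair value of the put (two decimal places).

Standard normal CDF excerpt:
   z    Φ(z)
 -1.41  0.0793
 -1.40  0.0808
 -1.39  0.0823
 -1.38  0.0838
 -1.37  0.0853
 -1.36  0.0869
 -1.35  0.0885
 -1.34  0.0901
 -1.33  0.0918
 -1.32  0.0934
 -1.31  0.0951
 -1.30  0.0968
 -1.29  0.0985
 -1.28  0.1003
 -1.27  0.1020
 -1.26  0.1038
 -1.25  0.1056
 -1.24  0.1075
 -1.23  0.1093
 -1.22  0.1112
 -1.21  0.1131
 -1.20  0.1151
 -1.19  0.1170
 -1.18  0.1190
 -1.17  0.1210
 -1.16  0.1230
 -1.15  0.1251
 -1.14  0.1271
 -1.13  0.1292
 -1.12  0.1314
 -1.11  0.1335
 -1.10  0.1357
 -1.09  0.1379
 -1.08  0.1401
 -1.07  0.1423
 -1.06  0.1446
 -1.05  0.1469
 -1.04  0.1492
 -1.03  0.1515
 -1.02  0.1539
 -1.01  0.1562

σ√T = 0.25 × 1.4142 = 0.3536
d₁ = [ln(360/260) + (0.052 + ½·0.25²)·2] / (σ√T) = (0.3254 + 0.1665) / 0.3536 = 1.3914 ⇒ 1.39
d₂ = 1.3914 − 0.3536 = 1.0378 ⇒ 1.04
e^(−rT) = e^(−0.052·2) = 0.9012
P = 260·0.9012·N(-1.04) − 360·N(-1.39) = 260·0.9012·0.1492 − 360·0.0823 = 34.9594 − 29.6280 = 5.3314

€5.33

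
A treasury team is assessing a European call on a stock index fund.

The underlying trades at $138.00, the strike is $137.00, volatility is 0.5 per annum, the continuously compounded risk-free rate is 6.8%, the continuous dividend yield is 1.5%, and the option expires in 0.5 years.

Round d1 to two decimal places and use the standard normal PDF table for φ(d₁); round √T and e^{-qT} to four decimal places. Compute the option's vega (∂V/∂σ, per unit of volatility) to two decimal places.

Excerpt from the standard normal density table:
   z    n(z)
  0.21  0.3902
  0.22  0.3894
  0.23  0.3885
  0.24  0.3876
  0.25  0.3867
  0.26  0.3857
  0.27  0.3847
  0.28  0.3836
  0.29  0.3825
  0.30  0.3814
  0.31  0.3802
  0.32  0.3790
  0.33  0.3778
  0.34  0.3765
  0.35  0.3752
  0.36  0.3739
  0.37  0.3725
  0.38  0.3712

T = 0.5;  σ√T = 0.3536
d₁ = [ln(138/137) + (0.068 − 0.015 + 0.5²/2)·0.5] / 0.3536 = [0.0073 + 0.0890] / 0.3536 = 0.2723 ⇒ 0.27
√T = √0.5 = 0.7071
φ(d₁) = φ(0.27) = 0.3847
exp(−qT) = exp(−0.015·0.5) = 0.9925
vega = S·exp(−qT)·φ(d₁)·√T = 138·0.9925·0.3847·0.7071 = 37.2574

37.26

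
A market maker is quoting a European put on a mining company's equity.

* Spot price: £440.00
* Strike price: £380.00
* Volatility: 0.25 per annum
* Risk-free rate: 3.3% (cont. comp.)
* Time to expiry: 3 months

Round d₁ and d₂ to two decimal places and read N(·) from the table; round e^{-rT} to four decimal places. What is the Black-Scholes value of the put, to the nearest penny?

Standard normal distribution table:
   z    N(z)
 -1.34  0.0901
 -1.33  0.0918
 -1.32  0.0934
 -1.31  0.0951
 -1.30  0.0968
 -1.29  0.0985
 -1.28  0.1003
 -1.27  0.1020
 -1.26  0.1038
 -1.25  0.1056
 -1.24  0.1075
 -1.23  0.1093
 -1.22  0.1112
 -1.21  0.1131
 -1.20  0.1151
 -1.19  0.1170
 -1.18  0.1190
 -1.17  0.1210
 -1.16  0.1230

σ√T = 0.25 × 0.5000 = 0.1250
ln(S/K) + (r + σ²/2)T = ln(440/380) + (0.033 + 0.25²/2)·0.25 = 0.1466 + 0.0161 = 0.1627
d₁ = 0.1627 / 0.1250 = 1.3013 ⇒ 1.30
d₂ = d₁ − σ√T = 1.3013 − 0.1250 = 1.1763 ⇒ 1.18
exp(−rT) = exp(−0.033·0.25) = 0.9918
P = 380·0.9918·N(-1.18) − 440·N(-1.30) = 380·0.9918·0.1190 − 440·0.0968 = 44.8492 − 42.5920 = 2.2572

£2.26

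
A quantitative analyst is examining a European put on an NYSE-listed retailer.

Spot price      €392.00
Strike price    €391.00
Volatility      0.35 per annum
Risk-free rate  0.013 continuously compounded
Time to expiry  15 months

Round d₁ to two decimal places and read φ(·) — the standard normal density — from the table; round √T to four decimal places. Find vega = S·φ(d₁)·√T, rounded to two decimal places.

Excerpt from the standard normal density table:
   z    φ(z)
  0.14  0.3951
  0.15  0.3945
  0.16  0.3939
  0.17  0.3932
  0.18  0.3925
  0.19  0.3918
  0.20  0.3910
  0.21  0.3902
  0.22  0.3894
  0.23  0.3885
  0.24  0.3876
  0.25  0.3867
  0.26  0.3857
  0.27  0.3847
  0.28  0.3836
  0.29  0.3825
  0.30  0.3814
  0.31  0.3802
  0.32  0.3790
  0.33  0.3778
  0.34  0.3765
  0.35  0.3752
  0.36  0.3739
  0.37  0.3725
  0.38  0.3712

169.87

σ√T = 0.35 × 1.1180 = 0.3913
d₁ = [ln(392/391) + (0.013 + 0.35²/2)·1.25] / 0.3913 = [0.0026 + 0.0928] / 0.3913 = 0.2437 which rounds to 0.24
√T = √1.25 = 1.1180
φ(d₁) = φ(0.24) = 0.3876
vega = S·φ(d₁)·√T = 392·0.3876·1.1180 = 169.8680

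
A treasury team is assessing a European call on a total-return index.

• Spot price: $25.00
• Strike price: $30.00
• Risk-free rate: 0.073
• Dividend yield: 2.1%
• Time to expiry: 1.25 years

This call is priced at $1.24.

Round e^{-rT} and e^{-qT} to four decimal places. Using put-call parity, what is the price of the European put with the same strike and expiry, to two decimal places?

e^(−qT) = e^(−0.021·1.25) = 0.9741;  e^(−rT) = e^(−0.073·1.25) = 0.9128
Put-call parity: C − P = S·e^(−qT) − K·e^(−rT) = 25·0.9741 − 30·0.9128 = 24.3525 − 27.3840 = -3.0315
P = C − (C − P) = 1.24 − (-3.0315) = 4.2715

$4.27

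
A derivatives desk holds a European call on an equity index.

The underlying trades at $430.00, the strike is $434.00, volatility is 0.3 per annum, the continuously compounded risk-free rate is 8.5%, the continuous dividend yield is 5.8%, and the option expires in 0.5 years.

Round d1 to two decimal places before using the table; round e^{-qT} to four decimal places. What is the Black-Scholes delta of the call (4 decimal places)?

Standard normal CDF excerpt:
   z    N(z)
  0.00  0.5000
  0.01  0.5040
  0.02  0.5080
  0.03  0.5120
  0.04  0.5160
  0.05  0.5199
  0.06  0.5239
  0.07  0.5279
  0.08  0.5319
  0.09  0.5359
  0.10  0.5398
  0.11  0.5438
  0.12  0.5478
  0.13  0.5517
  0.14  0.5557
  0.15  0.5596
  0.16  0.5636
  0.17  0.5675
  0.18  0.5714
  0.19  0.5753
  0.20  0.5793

0.5359

T = 0.5;  σ√T = 0.2121
d₁ = [ln(430/434) + (0.085 − 0.058 + ½·0.3²)·0.5] / (σ√T) = (-0.0093 + 0.0360) / 0.2121 = 0.1261 ≈ 0.13
N(d₁) = N(0.13) = 0.5517
Δ_call = e^(−qT)·N(d₁) = 0.9714·0.5517 = 0.5359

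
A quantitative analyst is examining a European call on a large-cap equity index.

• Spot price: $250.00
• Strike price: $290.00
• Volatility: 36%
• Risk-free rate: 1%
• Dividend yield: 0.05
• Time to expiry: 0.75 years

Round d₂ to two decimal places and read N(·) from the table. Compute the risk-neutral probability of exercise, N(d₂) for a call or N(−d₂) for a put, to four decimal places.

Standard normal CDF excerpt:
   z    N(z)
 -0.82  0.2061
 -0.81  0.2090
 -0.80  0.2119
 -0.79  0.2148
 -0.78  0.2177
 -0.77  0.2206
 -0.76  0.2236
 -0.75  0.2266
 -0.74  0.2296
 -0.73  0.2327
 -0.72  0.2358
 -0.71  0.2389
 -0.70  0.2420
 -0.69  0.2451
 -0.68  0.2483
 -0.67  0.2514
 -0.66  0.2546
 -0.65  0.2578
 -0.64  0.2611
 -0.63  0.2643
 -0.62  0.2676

0.2327

σ√T = 0.36·√0.75 = 0.3118
ln(S/K) + (r − q + σ²/2)T = ln(250/290) + (0.01 − 0.05 + 0.36²/2)·0.75 = -0.1484 + 0.0186 = -0.1298
d₁ = -0.1298 / 0.3118 = -0.4164 ≈ -0.42
d₂ = d₁ − σ√T = -0.4164 − 0.3118 = -0.7282 ≈ -0.73
Risk-neutral Pr[S_T > K] = N(d₂) = N(-0.73) = 0.2327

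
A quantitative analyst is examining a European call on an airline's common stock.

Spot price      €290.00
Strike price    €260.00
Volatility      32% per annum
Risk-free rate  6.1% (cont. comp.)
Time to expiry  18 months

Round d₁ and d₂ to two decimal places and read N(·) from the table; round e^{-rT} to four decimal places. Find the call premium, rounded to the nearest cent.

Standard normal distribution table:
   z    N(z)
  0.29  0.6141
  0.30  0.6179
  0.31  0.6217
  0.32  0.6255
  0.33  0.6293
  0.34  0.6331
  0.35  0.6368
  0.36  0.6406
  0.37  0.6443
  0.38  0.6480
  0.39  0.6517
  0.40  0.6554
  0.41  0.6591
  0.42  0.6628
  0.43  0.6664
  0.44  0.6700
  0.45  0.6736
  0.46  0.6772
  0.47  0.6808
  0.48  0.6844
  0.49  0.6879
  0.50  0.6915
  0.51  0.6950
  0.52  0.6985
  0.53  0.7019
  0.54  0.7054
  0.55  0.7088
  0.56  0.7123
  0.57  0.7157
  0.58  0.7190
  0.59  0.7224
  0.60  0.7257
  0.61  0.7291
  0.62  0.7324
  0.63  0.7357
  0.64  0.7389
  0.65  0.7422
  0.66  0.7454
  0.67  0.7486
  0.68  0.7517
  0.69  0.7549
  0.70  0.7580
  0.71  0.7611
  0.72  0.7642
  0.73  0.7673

σ√T = 0.32·√1.5 = 0.3919
d₁ = [ln(290/260) + (0.061 + 0.32²/2)·1.5] / 0.3919 = [0.1092 + 0.1683] / 0.3919 = 0.7081 which rounds to 0.71
d₂ = d₁ − σ√T = 0.7081 − 0.3919 = 0.3161 which rounds to 0.32
exp(−rT) = exp(−0.061·1.5) = 0.9126
C = 290·N(0.71) − 260·0.9126·N(0.32) = 290·0.7611 − 260·0.9126·0.6255 = 220.7190 − 148.4161 = 72.3029

€72.30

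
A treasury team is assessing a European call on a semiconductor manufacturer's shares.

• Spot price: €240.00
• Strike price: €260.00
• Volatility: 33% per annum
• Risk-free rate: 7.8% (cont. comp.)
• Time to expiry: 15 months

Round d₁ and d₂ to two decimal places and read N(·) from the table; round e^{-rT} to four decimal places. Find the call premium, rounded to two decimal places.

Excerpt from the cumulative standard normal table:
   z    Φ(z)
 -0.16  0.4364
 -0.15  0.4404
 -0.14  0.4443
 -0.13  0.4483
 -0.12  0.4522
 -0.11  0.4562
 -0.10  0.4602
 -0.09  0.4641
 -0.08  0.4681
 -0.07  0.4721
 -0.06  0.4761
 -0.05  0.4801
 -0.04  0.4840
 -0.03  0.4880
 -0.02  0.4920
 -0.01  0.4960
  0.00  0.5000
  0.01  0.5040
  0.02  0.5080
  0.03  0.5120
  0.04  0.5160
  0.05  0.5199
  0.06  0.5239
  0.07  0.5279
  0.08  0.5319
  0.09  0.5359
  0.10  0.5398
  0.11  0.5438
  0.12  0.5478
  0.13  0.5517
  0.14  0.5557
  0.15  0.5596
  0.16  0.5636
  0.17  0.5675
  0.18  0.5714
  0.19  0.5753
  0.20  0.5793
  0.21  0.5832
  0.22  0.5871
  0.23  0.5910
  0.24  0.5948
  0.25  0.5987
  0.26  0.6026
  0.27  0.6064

σ√T = 0.33·√1.25 = 0.3690
d₁ = [ln(240/260) + (0.078 + ½·0.33²)·1.25] / (σ√T) = (-0.0800 + 0.1656) / 0.3690 = 0.2318 → 0.23
d₂ = 0.2318 − 0.3690 = -0.1372 → -0.14
e^(−rT) = e^(−0.078·1.25) = 0.9071
N(d₁) = N(0.23) = 0.5910;  N(d₂) = N(-0.14) = 0.4443
C = 240·0.5910 − 260·0.9071·0.4443 = 141.8400 − 104.7864 = 37.0536

€37.05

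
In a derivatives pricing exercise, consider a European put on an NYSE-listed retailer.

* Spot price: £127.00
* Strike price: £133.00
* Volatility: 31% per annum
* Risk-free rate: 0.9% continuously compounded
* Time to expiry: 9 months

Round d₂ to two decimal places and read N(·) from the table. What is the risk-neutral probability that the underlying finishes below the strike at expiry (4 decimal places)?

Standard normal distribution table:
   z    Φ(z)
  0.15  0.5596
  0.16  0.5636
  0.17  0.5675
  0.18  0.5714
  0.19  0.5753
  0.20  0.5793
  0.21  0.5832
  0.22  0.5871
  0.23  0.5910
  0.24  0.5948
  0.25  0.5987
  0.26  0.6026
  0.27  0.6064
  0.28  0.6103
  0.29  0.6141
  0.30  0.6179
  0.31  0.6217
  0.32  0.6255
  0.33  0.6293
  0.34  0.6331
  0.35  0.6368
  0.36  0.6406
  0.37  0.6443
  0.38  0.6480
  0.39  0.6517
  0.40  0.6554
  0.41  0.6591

T = 0.75;  σ√T = 0.2685
d₁ = [ln(127/133) + (0.009 + ½·0.31²)·0.75] / (σ√T) = (-0.0462 + 0.0428) / 0.2685 = -0.0126 ⇒ -0.01
d₂ = -0.0126 − 0.2685 = -0.2810 ⇒ -0.28
Pr(exercise) under Q = N(−d₂) = N(0.28) = 0.6103

0.6103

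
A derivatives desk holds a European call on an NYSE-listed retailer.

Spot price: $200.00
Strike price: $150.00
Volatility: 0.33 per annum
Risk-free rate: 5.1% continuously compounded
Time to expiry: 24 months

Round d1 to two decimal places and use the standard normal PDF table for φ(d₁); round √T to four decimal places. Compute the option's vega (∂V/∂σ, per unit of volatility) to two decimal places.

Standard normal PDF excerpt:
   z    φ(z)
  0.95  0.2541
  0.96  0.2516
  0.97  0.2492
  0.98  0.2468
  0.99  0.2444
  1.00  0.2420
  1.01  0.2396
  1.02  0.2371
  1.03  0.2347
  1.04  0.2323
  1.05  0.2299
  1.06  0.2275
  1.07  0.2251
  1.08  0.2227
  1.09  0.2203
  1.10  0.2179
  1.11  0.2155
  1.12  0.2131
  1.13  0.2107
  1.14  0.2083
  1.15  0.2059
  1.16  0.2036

63.67

T = 2;  σ√T = 0.4667
d₁ = [ln(200/150) + (0.051 + ½·0.33²)·2] / (σ√T) = (0.2877 + 0.2109) / 0.4667 = 1.0683 → 1.07
√T = √2 = 1.4142
φ(d₁) = φ(1.07) = 0.2251
vega = S·φ(d₁)·√T = 200·0.2251·1.4142 = 63.6673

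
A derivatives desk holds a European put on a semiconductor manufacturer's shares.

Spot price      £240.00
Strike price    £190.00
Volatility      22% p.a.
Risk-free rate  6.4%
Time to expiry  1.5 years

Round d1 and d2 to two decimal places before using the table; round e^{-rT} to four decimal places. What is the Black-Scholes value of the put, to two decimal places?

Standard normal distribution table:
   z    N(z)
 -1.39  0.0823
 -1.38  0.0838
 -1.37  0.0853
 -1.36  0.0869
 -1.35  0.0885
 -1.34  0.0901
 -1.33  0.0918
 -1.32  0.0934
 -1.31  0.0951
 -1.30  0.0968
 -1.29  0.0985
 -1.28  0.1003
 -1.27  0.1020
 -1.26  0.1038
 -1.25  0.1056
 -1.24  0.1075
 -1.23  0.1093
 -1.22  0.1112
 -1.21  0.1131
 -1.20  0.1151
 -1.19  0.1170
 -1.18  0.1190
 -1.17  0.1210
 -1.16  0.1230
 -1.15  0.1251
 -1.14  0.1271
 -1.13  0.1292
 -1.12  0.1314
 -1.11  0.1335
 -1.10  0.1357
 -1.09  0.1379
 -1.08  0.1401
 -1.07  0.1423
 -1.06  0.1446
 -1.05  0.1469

T = 1.5;  σ√T = 0.2694
d₁ = [ln(240/190) + (0.064 + 0.22²/2)·1.5] / 0.2694 = [0.2336 + 0.1323] / 0.2694 = 1.3580 → 1.36
d₂ = d₁ − σ√T = 1.3580 − 0.2694 = 1.0886 → 1.09
e^(−rT) = e^(−0.064·1.5) = 0.9085
N(−d₂) = N(-1.09) = 0.1379;  N(−d₁) = N(-1.36) = 0.0869
P = 190·0.9085·0.1379 − 240·0.0869 = 23.8036 − 20.8560 = 2.9476

£2.95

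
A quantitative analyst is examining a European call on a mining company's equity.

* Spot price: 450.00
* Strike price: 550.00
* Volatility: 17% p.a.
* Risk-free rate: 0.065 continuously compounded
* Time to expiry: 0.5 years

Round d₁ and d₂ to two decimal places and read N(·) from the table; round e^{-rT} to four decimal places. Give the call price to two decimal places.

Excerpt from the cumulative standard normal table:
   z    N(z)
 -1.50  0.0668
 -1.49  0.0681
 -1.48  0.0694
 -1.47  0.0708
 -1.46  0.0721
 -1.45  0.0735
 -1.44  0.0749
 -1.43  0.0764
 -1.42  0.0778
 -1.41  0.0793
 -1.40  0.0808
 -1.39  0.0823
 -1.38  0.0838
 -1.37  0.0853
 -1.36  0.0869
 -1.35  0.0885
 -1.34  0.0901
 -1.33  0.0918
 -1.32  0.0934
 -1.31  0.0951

2.16

T = 0.5;  σ√T = 0.1202
d₁ = [ln(450/550) + (0.065 + 0.17²/2)·0.5] / 0.1202 = [-0.2007 + 0.0397] / 0.1202 = -1.3389 ≈ -1.34
d₂ = d₁ − σ√T = -1.3389 − 0.1202 = -1.4591 ≈ -1.46
exp(−rT) = exp(−0.065·0.5) = 0.9680
C = 450·N(-1.34) − 550·0.9680·N(-1.46) = 450·0.0901 − 550·0.9680·0.0721 = 40.5450 − 38.3860 = 2.1590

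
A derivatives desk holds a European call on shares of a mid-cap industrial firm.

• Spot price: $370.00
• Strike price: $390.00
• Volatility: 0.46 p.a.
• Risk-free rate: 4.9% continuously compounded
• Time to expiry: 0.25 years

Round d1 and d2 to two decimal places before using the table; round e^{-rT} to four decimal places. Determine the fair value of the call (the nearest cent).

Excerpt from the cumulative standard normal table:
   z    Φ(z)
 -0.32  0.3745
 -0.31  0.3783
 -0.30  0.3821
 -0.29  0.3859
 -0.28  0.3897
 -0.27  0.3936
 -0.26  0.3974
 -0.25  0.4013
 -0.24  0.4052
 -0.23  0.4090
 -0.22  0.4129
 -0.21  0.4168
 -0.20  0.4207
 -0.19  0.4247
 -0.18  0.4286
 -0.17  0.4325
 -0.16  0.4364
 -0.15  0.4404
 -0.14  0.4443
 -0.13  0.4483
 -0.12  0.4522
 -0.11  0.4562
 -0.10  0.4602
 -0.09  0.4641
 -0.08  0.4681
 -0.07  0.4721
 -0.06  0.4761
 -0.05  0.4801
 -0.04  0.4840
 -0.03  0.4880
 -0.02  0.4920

$27.49

σ√T = 0.46 × 0.5000 = 0.2300
d₁ = [ln(370/390) + (0.049 + 0.46²/2)·0.25] / 0.2300 = [-0.0526 + 0.0387] / 0.2300 = -0.0606 which rounds to -0.06
d₂ = d₁ − σ√T = -0.0606 − 0.2300 = -0.2906 which rounds to -0.29
exp(−rT) = exp(−0.049·0.25) = 0.9878
N(d₁) = N(-0.06) = 0.4761;  N(d₂) = N(-0.29) = 0.3859
C = 370·0.4761 − 390·0.9878·0.3859 = 176.1570 − 148.6649 = 27.4921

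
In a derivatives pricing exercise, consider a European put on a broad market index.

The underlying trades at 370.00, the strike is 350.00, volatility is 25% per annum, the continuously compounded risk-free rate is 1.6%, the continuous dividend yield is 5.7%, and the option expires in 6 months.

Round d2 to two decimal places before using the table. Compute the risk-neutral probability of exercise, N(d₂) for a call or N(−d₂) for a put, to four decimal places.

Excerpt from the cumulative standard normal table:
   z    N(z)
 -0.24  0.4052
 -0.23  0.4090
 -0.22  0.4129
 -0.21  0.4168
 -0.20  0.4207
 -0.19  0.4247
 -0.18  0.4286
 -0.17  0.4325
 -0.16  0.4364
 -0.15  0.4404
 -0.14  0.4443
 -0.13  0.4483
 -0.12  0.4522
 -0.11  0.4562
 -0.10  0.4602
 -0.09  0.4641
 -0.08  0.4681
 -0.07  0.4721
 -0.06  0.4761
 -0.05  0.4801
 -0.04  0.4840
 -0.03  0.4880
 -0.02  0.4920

0.4562

T = 0.5;  σ√T = 0.1768
d₁ = [ln(370/350) + (0.016 − 0.057 + 0.25²/2)·0.5] / 0.1768 = [0.0556 − 0.0049] / 0.1768 = 0.2868 which rounds to 0.29
d₂ = d₁ − σ√T = 0.2868 − 0.1768 = 0.1100 which rounds to 0.11
Pr(exercise) under Q = N(−d₂) = N(-0.11) = 0.4562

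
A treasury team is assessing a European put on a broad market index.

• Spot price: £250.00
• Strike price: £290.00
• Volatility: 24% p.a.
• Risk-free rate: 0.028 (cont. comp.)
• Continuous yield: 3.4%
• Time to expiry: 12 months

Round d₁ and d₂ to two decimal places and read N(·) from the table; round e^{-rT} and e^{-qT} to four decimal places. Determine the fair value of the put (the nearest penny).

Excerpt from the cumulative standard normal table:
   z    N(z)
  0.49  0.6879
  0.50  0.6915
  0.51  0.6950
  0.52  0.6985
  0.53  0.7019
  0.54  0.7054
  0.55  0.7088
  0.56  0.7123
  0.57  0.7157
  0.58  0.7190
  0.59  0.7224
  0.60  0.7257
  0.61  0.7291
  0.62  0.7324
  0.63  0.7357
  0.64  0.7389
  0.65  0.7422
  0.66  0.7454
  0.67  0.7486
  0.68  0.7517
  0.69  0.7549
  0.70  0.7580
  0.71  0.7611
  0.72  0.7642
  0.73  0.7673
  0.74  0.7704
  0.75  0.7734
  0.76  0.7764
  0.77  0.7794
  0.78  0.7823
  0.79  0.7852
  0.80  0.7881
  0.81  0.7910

£50.15

T = 1;  σ√T = 0.2400
ln(S/K) + (r − q + σ²/2)T = ln(250/290) + (0.028 − 0.034 + 0.24²/2)·1 = -0.1484 + 0.0228 = -0.1256
d₁ = -0.1256 / 0.2400 = -0.5234 → -0.52
d₂ = d₁ − σ√T = -0.5234 − 0.2400 = -0.7634 → -0.76
exp(−qT) = exp(−0.034·1) = 0.9666;  exp(−rT) = exp(−0.028·1) = 0.9724
P = 290·0.9724·N(0.76) − 250·0.9666·N(0.52) = 290·0.9724·0.7764 − 250·0.9666·0.6985 = 218.9417 − 168.7925 = 50.1492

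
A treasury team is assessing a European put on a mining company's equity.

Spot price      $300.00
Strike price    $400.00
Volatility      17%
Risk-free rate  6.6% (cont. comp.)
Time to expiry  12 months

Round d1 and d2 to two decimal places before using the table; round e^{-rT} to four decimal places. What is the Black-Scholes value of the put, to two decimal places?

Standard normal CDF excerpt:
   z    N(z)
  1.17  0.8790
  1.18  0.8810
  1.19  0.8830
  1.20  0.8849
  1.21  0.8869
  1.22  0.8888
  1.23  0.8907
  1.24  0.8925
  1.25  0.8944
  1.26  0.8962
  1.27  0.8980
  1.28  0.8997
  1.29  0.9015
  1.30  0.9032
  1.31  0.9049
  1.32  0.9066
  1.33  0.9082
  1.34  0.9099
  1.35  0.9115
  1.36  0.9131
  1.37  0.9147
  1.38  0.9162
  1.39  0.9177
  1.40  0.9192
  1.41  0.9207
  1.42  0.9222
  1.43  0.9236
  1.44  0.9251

σ√T = 0.17·√1 = 0.1700
d₁ = [ln(300/400) + (0.066 + 0.17²/2)·1] / 0.1700 = [-0.2877 + 0.0805] / 0.1700 = -1.2190 which rounds to -1.22
d₂ = d₁ − σ√T = -1.2190 − 0.1700 = -1.3890 which rounds to -1.39
exp(−rT) = exp(−0.066·1) = 0.9361
N(−d₂) = N(1.39) = 0.9177;  N(−d₁) = N(1.22) = 0.8888
P = 400·0.9361·0.9177 − 300·0.8888 = 343.6236 − 266.6400 = 76.9836

$76.98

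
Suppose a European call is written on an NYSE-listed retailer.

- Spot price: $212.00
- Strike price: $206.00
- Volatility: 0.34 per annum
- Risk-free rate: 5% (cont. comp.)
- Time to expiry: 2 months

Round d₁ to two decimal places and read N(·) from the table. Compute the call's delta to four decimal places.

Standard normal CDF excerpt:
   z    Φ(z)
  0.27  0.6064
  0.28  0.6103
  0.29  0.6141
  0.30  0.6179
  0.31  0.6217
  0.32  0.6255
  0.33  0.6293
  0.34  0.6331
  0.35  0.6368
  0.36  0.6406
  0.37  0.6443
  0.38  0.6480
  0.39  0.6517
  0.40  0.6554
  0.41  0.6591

σ√T = 0.34·√0.1667 = 0.1388
d₁ = [ln(212/206) + (0.05 + 0.34²/2)·0.1667] / 0.1388 = [0.0287 + 0.0180] / 0.1388 = 0.3363 → 0.34
N(d₁) = N(0.34) = 0.6331
Δ_call = N(d₁) = 0.6331

0.6331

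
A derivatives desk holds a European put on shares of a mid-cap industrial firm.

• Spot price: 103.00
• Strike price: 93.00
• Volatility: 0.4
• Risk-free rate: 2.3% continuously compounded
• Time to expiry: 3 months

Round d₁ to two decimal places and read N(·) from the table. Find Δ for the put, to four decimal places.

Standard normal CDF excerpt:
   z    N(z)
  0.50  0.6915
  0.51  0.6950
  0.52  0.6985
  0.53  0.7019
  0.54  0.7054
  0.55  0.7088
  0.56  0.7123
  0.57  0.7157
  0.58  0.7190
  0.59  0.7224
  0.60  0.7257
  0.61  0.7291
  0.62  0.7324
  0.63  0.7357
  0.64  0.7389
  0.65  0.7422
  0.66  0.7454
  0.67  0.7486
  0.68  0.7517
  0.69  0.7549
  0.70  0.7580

σ√T = 0.4·√0.25 = 0.2000
d₁ = [ln(103/93) + (0.023 + ½·0.4²)·0.25] / (σ√T) = (0.1021 + 0.0258) / 0.2000 = 0.6394 ≈ 0.64
N(d₁) = N(0.64) = 0.7389
Δ_put = N(d₁) − 1 = 0.7389 − 1 = -0.2611

-0.2611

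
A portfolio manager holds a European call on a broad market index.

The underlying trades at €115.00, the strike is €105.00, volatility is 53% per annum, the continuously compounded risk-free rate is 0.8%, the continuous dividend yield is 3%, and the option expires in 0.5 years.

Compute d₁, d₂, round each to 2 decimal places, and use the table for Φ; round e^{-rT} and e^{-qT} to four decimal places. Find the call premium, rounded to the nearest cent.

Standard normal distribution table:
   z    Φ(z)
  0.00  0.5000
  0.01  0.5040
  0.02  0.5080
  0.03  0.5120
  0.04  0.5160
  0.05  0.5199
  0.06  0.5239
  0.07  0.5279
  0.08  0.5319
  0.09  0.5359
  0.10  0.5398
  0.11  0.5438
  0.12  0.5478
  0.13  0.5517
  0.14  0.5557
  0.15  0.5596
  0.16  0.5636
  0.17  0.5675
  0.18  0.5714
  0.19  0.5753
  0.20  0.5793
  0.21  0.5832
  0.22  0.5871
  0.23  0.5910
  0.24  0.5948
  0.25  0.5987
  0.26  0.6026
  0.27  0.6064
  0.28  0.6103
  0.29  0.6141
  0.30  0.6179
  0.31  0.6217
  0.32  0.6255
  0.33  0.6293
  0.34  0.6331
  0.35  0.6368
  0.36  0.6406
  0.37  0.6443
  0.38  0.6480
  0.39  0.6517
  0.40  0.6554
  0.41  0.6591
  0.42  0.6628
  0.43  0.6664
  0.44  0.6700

€20.70

σ√T = 0.53 × 0.7071 = 0.3748
d₁ = [ln(115/105) + (0.008 − 0.03 + 0.53²/2)·0.5] / 0.3748 = [0.0910 + 0.0592] / 0.3748 = 0.4008 → 0.40
d₂ = d₁ − σ√T = 0.4008 − 0.3748 = 0.0260 → 0.03
e^(−qT) = e^(−0.03·0.5) = 0.9851;  e^(−rT) = e^(−0.008·0.5) = 0.9960
N(d₁) = N(0.40) = 0.6554;  N(d₂) = N(0.03) = 0.5120
C = 115·0.9851·0.6554 − 105·0.9960·0.5120 = 74.2480 − 53.5450 = 20.7030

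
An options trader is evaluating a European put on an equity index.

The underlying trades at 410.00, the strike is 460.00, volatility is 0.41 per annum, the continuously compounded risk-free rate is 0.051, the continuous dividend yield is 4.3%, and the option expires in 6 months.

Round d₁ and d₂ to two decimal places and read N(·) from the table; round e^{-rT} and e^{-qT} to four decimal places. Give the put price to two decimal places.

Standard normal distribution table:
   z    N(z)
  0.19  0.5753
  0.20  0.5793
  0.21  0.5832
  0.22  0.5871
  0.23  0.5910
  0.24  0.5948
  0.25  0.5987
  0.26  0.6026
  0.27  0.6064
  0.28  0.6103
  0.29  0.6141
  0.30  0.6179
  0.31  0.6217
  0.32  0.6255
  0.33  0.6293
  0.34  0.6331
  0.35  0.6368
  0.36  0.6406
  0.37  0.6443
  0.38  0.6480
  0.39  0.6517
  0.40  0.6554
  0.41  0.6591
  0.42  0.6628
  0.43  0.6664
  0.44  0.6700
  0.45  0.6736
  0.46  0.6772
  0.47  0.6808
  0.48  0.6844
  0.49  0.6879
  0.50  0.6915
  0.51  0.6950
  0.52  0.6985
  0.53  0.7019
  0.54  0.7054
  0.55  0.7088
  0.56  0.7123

T = 0.5;  σ√T = 0.2899
d₁ = [ln(410/460) + (0.051 − 0.043 + 0.41²/2)·0.5] / 0.2899 = [-0.1151 + 0.0460] / 0.2899 = -0.2382 ⇒ -0.24
d₂ = d₁ − σ√T = -0.2382 − 0.2899 = -0.5281 ⇒ -0.53
e^(−qT) = e^(−0.043·0.5) = 0.9787;  e^(−rT) = e^(−0.051·0.5) = 0.9748
P = 460·0.9748·N(0.53) − 410·0.9787·N(0.24) = 460·0.9748·0.7019 − 410·0.9787·0.5948 = 314.7376 − 238.6736 = 76.0640

76.06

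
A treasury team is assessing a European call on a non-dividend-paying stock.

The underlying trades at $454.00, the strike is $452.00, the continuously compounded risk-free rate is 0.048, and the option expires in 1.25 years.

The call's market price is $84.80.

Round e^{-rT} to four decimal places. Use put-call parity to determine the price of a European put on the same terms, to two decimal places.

e^(−rT) = e^(−0.048·1.25) = 0.9418
Put-call parity: C − P = S − K·e^(−rT) = 454 − 452·0.9418 = 454 − 425.6936 = 28.3064
P = C − (C − P) = 84.80 − (28.3064) = 56.4936

$56.49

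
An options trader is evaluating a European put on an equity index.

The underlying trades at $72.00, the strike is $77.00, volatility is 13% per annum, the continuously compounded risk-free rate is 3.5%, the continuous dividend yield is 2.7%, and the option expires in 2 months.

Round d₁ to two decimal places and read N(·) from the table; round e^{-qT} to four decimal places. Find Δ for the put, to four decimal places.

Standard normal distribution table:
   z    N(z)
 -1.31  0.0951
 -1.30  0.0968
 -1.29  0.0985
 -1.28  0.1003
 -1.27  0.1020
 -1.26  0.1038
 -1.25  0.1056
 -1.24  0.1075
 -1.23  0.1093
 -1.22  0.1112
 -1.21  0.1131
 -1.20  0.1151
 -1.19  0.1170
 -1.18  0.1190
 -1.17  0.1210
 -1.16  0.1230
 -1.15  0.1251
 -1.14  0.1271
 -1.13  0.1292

σ√T = 0.13·√0.1667 = 0.0531
d₁ = [ln(72/77) + (0.035 − 0.027 + 0.13²/2)·0.1667] / 0.0531 = [-0.0671 + 0.0027] / 0.0531 = -1.2134 → -1.21
N(d₁) = N(-1.21) = 0.1131
Δ_put = exp(−qT)·(N(d₁) − 1) = 0.9955·(0.1131 − 1) = -0.8829

-0.8829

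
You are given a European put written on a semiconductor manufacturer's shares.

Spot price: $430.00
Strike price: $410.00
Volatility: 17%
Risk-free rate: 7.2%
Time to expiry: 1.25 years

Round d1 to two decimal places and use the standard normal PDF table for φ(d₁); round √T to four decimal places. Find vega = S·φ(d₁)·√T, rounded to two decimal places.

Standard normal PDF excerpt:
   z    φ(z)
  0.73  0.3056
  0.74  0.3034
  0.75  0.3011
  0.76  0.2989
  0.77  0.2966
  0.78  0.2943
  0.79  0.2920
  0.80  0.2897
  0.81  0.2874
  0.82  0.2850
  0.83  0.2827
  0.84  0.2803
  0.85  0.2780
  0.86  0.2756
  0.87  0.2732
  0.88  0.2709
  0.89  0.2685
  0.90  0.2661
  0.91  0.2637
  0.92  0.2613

σ√T = 0.17 × 1.1180 = 0.1901
d₁ = [ln(430/410) + (0.072 + 0.17²/2)·1.25] / 0.1901 = [0.0476 + 0.1081] / 0.1901 = 0.8191 ⇒ 0.82
√T = √1.25 = 1.1180
φ(d₁) = φ(0.82) = 0.2850
vega = S·φ(d₁)·√T = 430·0.2850·1.1180 = 137.0109

137.01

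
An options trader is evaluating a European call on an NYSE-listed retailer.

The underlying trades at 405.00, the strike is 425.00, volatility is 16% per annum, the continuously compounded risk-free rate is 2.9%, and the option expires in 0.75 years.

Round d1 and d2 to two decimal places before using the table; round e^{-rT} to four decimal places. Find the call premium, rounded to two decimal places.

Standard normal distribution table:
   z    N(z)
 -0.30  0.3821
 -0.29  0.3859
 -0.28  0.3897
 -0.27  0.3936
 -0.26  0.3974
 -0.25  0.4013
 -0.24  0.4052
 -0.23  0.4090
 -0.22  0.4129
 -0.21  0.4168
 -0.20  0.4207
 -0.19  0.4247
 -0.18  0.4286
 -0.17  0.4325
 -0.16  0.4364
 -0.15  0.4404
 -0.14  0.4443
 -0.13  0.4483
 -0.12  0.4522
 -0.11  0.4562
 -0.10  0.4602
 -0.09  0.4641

17.88

σ√T = 0.16 × 0.8660 = 0.1386
d₁ = [ln(405/425) + (0.029 + 0.16²/2)·0.75] / 0.1386 = [-0.0482 + 0.0314] / 0.1386 = -0.1216 → -0.12
d₂ = d₁ − σ√T = -0.1216 − 0.1386 = -0.2602 → -0.26
e^(−rT) = e^(−0.029·0.75) = 0.9785
N(d₁) = N(-0.12) = 0.4522;  N(d₂) = N(-0.26) = 0.3974
C = 405·0.4522 − 425·0.9785·0.3974 = 183.1410 − 165.2638 = 17.8772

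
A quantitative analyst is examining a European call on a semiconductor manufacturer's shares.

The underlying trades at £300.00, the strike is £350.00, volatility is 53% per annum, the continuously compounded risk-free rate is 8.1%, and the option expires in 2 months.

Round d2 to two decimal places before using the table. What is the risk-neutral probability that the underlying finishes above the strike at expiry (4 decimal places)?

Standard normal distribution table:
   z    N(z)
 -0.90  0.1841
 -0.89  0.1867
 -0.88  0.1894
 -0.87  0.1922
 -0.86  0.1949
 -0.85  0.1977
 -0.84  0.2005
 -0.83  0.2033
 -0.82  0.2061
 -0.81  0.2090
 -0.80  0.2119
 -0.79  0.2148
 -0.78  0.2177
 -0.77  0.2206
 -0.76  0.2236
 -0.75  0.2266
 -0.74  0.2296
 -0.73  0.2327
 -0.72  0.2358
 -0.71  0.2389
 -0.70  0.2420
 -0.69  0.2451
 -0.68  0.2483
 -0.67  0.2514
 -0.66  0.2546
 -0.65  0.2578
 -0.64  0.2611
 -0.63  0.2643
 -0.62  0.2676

0.2236

T = 0.1667;  σ√T = 0.2164
d₁ = [ln(300/350) + (0.081 + ½·0.53²)·0.1667] / (σ√T) = (-0.1542 + 0.0369) / 0.2164 = -0.5419 ≈ -0.54
d₂ = -0.5419 − 0.2164 = -0.7582 ≈ -0.76
Pr(exercise) under Q = N(d₂) = 0.2236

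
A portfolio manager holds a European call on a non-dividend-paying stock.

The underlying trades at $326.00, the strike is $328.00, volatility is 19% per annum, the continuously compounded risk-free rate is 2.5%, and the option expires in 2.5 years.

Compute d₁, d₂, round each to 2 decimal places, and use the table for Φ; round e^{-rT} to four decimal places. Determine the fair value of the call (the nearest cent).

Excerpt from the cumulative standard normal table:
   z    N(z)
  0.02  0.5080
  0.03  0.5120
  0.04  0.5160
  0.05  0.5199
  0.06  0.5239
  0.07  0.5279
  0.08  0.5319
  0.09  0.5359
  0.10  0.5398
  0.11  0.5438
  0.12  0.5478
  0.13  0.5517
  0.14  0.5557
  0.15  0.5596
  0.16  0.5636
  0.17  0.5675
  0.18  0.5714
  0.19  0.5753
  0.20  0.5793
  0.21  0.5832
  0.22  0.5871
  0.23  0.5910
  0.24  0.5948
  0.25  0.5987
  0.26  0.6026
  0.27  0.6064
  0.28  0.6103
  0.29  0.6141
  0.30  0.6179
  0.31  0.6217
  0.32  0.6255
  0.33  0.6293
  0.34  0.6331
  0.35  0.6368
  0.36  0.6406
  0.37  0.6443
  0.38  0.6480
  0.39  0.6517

T = 2.5;  σ√T = 0.3004
d₁ = [ln(326/328) + (0.025 + 0.19²/2)·2.5] / 0.3004 = [-0.0061 + 0.1076] / 0.3004 = 0.3379 → 0.34
d₂ = d₁ − σ√T = 0.3379 − 0.3004 = 0.0375 → 0.04
exp(−rT) = exp(−0.025·2.5) = 0.9394
N(d₁) = N(0.34) = 0.6331;  N(d₂) = N(0.04) = 0.5160
C = 326·0.6331 − 328·0.9394·0.5160 = 206.3906 − 158.9916 = 47.3990

$47.40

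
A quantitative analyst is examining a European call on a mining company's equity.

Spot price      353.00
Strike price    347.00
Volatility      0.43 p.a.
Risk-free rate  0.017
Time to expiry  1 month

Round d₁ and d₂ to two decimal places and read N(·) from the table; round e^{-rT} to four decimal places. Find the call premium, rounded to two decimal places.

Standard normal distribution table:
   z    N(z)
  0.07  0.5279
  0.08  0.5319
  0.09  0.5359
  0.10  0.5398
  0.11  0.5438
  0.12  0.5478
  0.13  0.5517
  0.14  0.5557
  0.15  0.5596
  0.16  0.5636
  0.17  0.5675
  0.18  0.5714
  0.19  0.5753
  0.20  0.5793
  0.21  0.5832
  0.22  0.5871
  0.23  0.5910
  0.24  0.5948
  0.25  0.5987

T = 0.08333;  σ√T = 0.1241
d₁ = [ln(353/347) + (0.017 + 0.43²/2)·0.08333] / 0.1241 = [0.0171 + 0.0091] / 0.1241 = 0.2116 ⇒ 0.21
d₂ = d₁ − σ√T = 0.2116 − 0.1241 = 0.0875 ⇒ 0.09
e^(−rT) = e^(−0.017·0.08333) = 0.9986
C = 353·N(0.21) − 347·0.9986·N(0.09) = 353·0.5832 − 347·0.9986·0.5359 = 205.8696 − 185.6970 = 20.1726

20.17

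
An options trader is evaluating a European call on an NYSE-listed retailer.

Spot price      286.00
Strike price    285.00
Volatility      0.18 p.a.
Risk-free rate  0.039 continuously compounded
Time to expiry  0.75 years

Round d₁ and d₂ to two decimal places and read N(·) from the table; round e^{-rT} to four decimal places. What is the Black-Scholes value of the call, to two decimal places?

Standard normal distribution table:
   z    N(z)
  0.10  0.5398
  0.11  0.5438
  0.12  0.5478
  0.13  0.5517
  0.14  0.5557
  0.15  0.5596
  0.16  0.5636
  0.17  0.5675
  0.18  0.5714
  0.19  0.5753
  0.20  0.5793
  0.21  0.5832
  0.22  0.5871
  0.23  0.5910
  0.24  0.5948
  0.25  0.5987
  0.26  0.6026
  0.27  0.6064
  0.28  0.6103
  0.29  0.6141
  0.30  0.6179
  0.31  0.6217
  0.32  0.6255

σ√T = 0.18 × 0.8660 = 0.1559
d₁ = [ln(286/285) + (0.039 + ½·0.18²)·0.75] / (σ√T) = (0.0035 + 0.0414) / 0.1559 = 0.2881 ≈ 0.29
d₂ = 0.2881 − 0.1559 = 0.1322 ≈ 0.13
e^(−rT) = e^(−0.039·0.75) = 0.9712
N(d₁) = N(0.29) = 0.6141;  N(d₂) = N(0.13) = 0.5517
C = 286·0.6141 − 285·0.9712·0.5517 = 175.6326 − 152.7061 = 22.9265

22.93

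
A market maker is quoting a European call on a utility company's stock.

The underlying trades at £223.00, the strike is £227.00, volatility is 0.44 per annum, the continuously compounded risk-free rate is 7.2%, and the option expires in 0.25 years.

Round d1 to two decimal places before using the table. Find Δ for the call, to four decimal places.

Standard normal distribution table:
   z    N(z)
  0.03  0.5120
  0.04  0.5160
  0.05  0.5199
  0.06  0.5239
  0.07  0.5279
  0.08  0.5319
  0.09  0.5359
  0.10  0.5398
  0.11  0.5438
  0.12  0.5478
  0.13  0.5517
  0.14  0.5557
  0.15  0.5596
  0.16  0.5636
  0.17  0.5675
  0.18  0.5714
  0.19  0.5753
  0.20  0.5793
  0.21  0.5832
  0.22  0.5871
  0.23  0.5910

0.5438

T = 0.25;  σ√T = 0.2200
ln(S/K) + (r + σ²/2)T = ln(223/227) + (0.072 + 0.44²/2)·0.25 = -0.0178 + 0.0422 = 0.0244
d₁ = 0.0244 / 0.2200 = 0.1110 ⇒ 0.11
N(d₁) = N(0.11) = 0.5438
Δ_call = N(d₁) = 0.5438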